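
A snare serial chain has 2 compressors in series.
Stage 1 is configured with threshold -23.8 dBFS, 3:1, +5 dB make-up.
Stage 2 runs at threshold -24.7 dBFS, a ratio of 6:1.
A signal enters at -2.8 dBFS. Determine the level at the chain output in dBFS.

Stage 1: 21 dB above -23.8 dBFS, reduced 3:1 to 7 dB above → -16.8 dBFS; +5 dB make-up → -11.8 dBFS.
Stage 2: overshoot 12.9 dB → 12.9/6 = 2.15 dB → -22.55 dBFS.

-22.55 dBFS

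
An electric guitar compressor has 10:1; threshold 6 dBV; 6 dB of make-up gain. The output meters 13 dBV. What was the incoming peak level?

16 dBV

Remove make-up: 13 − 6 = 7 dBV.
The compressed level sits 7 − 6 = 1 dB over threshold.
Before 10:1 compression the overshoot was 1 × 10 = 10 dB, so input = 6 + 10 = 16 dBV.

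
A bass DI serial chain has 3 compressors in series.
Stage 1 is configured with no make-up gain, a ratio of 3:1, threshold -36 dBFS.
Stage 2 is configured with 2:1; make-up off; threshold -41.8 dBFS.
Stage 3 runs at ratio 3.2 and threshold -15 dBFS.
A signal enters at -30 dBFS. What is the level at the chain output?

-37.9 dBFS

Stage 1: 6 dB above -36 dBFS, reduced 3:1 to 2 dB above → -34 dBFS.
Stage 2: 7.8 dB above -41.8 dBFS, reduced 2:1 to 3.9 dB above → -37.9 dBFS.
Stage 3: -37.9 dBFS ≤ -15 dBFS, so stage 3 doesn't engage; output -37.9 dBFS.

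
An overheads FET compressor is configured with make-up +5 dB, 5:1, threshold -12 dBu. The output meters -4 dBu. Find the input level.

Before make-up, the level was -4 − 5 = -9 dBu.
The compressed level sits -9 − (-12) = 3 dB over threshold.
Undo the ratio: input overshoot = 3 × 5 = 15 dB, giving input = 3 dBu.

3 dBu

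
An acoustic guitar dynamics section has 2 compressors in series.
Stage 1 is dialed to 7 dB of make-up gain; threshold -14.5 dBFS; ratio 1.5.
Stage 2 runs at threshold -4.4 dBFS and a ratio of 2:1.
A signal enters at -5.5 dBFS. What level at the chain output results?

-2.95 dBFS

Stage 1: 9 dB above -14.5 dBFS, reduced 1.5:1 to 6 dB above → -8.5 dBFS; +7 dB make-up → -1.5 dBFS.
Stage 2: 2.9 dB above -4.4 dBFS, reduced 2:1 to 1.45 dB above → -2.95 dBFS.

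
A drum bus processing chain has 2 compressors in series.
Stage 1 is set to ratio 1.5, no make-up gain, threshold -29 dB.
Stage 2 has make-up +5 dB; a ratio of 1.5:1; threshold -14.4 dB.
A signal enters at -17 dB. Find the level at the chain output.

-16 dB

Stage 1: overshoot 12 dB → 12/1.5 = 8 dB → -21 dB.
Stage 2: -21 dB ≤ -14.4 dB, so stage 2 doesn't engage; make-up brings it to -16 dB.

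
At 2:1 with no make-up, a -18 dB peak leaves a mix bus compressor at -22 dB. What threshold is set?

Let T be the threshold. Output overshoot = (input overshoot)/R, so -22 − T = (-18 − T)/2.
2·(-22 − T) = -18 − T → 1·T = -44 − (-18) = -26.
T = -26/1 = -26 dB.

-26 dB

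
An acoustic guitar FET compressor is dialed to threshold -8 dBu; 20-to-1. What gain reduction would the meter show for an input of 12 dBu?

Overshoot = 12 − (-8) = 20 dB.
After 20:1 compression the overshoot becomes 20/20 = 1 dB.
GR = overshoot in − overshoot out = 20 − 1 = 19 dB.

19 dB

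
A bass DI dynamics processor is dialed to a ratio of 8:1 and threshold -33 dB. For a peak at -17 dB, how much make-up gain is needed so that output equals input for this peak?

14 dB

Without make-up, output = threshold + overshoot/8 = -33 + 2 = -31 dB.
Gap to target: 14 dB.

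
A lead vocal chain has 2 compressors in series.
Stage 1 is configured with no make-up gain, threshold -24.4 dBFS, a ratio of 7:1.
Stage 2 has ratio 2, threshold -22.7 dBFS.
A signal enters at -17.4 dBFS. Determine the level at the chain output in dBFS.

-23.4 dBFS

Stage 1: -17.4 dBFS is 7 dB over -24.4 dBFS; at 7:1 that becomes 1 dB over, giving -23.4 dBFS.
Stage 2: below threshold (-23.4 ≤ -22.7); passes unchanged; output -23.4 dBFS.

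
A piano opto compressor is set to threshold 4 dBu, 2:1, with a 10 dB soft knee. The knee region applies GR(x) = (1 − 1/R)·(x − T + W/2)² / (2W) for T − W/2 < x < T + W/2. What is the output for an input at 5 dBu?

4.1 dBu

x − T + W/2 = 5 − 4 + 5 = 6.
GR = (1 − 1/2) × 6² / 20 = 0.5 × 36 / 20 = 0.9 dB.
Output = 5 − 0.9 = 4.1 dBu.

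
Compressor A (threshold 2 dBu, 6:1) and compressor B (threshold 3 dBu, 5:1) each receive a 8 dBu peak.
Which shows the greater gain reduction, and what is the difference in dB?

A: overshoot 6 dB → output overshoot 1 dB → GR 5 dB.
B: overshoot 5 dB → output overshoot 1 dB → GR 4 dB.
A reduces 1 dB more.

A, by 1 dB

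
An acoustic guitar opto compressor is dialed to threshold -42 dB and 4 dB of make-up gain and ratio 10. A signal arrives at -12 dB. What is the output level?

-35 dB

Overshoot: -12 − (-42) = 30 dB.
The 30 dB excess becomes 3 dB after 10:1 reduction.
That puts the output at -39 dB; make-up adds 4 dB, giving -35 dB.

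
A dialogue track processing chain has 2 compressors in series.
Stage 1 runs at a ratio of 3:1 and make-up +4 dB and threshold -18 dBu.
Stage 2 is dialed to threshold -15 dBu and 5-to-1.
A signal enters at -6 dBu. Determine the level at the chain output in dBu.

-14 dBu

Stage 1: -6 dBu is 12 dB over -18 dBu; at 3:1 that becomes 4 dB over, giving -14 dBu; +4 dB make-up → -10 dBu.
Stage 2: -10 dBu is 5 dB over -15 dBu; at 5:1 that becomes 1 dB over, giving -14 dBu.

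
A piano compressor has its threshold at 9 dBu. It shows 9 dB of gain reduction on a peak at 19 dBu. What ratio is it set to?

10:1

Input overshoot = 19 − 9 = 10 dB.
Output overshoot = 10 − 9 = 1 dB.
Ratio = input overshoot / output overshoot = 10 / 1 = 10.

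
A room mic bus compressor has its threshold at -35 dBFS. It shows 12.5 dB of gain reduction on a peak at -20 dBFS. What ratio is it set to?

Input overshoot = -20 − (-35) = 15 dB.
Output overshoot = 15 − 12.5 = 2.5 dB.
Ratio = input overshoot / output overshoot = 15 / 2.5 = 6.

6:1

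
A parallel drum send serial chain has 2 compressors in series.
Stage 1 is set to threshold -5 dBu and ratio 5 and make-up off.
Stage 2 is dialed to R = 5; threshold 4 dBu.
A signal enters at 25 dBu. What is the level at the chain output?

1 dBu

Stage 1: 30 dB above -5 dBu, reduced 5:1 to 6 dB above → 1 dBu.
Stage 2: 1 dBu is at or below the 4 dBu threshold — no compression; output 1 dBu.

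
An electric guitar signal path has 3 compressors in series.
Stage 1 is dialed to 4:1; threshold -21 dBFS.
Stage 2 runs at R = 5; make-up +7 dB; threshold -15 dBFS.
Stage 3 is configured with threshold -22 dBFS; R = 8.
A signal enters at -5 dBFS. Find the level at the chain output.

Stage 1: -5 dBFS is 16 dB over -21 dBFS; at 4:1 that becomes 4 dB over, giving -17 dBFS.
Stage 2: -17 dBFS is at or below the -15 dBFS threshold — no compression; make-up brings it to -10 dBFS.
Stage 3: 12 dB above -22 dBFS, reduced 8:1 to 1.5 dB above → -20.5 dBFS.

-20.5 dBFS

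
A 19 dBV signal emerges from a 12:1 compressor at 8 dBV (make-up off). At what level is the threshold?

7 dBV

Gain reduction = 19 − 8 = 11 dB; output overshoot = GR / (R − 1) = 11 / 11 = 1 dB.
Threshold = output − output overshoot = 8 − 1 = 7 dBV.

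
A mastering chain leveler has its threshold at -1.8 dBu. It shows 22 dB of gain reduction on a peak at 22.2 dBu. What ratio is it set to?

Input overshoot = 22.2 − (-1.8) = 24 dB.
Output overshoot = 24 − 22 = 2 dB.
Ratio = input overshoot / output overshoot = 24 / 2 = 12.

12:1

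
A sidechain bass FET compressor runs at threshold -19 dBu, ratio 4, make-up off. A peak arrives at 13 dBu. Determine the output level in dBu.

13 dBu sits 32 dB over threshold.
The 32 dB excess becomes 8 dB after 4:1 reduction.
Output = -19 + 8 = -11 dBu.

-11 dBu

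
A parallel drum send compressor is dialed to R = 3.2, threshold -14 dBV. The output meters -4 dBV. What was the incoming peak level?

18 dBV

That's 10 dB above the -14 dBV threshold.
Before 3.2:1 compression the overshoot was 10 × 3.2 = 32 dB, so input = -14 + 32 = 18 dBV.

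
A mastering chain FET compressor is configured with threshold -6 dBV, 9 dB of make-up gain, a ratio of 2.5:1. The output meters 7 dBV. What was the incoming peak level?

Before make-up, the level was 7 − 9 = -2 dBV.
The compressed level sits -2 − (-6) = 4 dB over threshold.
Undo the ratio: input overshoot = 4 × 2.5 = 10 dB, giving input = 4 dBV.

4 dBV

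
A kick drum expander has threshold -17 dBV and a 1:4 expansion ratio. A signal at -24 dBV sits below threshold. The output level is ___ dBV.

Undershoot = (-17) − (-24) = 7 dB.
At 1:4, that expands to 28 dB under threshold.
Output = -17 − 28 = -45 dBV.

-45 dBV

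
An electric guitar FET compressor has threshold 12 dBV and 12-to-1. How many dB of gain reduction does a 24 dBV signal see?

11 dB

The signal is 12 dB above threshold.
At 12:1, output sits 12/12 = 1 dB above threshold.
So the signal is attenuated by 12 − 1 = 11 dB.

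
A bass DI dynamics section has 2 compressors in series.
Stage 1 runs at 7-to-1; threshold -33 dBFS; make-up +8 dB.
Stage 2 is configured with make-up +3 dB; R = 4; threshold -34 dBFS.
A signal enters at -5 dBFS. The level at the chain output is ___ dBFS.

Stage 1: overshoot 28 dB → 28/7 = 4 dB → -29 dBFS; +8 dB make-up → -21 dBFS.
Stage 2: 13 dB above -34 dBFS, reduced 4:1 to 3.25 dB above → -30.75 dBFS; +3 dB make-up → -27.75 dBFS.

-27.75 dBFS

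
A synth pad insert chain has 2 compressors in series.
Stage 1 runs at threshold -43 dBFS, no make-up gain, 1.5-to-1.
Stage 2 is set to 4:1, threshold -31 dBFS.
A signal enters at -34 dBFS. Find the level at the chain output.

-37 dBFS

Stage 1: -34 dBFS is 9 dB over -43 dBFS; at 1.5:1 that becomes 6 dB over, giving -37 dBFS.
Stage 2: below threshold (-37 ≤ -31); passes unchanged; output -37 dBFS.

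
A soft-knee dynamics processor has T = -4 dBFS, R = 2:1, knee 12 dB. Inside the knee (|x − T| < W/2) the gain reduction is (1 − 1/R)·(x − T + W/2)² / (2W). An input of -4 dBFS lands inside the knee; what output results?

x − T + W/2 = -4 − (-4) + 6 = 6.
GR = (1 − 1/2) × 6² / 24 = 0.5 × 36 / 24 = 0.75 dB.
Output = -4 − 0.75 = -4.75 dBFS.

-4.75 dBFS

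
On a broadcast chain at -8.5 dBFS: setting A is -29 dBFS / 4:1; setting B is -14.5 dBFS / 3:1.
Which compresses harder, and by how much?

A, by 11.375 dB

A: overshoot 20.5 dB → output overshoot 5.125 dB → GR 15.375 dB.
B: overshoot 6 dB → output overshoot 2 dB → GR 4 dB.
Difference: 11.375 dB in favour of A.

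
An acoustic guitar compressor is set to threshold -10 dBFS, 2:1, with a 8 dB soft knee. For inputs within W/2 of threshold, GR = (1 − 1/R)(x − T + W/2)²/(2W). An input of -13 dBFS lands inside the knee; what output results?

x − T + W/2 = -13 − (-10) + 4 = 1.
GR = (1 − 1/2) × 1² / 16 = 0.5 × 1 / 16 = 0.03125 dB.
Output = -13 − 0.03125 = -13.03125 dBFS.

-13.03125 dBFS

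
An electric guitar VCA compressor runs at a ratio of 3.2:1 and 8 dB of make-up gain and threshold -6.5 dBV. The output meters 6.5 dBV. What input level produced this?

9.5 dBV

Stripping the +8 dB make-up gives -1.5 dBV at the gain stage.
That's 5 dB above the -6.5 dBV threshold.
Input overshoot = R × output overshoot = 16 dB → input = -6.5 + 16 = 9.5 dBV.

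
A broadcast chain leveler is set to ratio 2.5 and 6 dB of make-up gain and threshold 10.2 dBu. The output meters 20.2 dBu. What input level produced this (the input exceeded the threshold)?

Before make-up, the level was 20.2 − 6 = 14.2 dBu.
That's 4 dB above the 10.2 dBu threshold.
Before 2.5:1 compression the overshoot was 4 × 2.5 = 10 dB, so input = 10.2 + 10 = 20.2 dBu.

20.2 dBu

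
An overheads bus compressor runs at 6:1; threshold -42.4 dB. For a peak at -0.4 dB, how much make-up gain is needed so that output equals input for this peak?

35 dB

Without make-up, output = threshold + overshoot/6 = -42.4 + 7 = -35.4 dB.
Gap to target: 35 dB.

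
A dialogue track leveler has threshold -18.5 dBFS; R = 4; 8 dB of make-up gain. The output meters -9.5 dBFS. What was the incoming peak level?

-14.5 dBFS

Stripping the +8 dB make-up gives -17.5 dBFS at the gain stage.
The compressed level sits -17.5 − (-18.5) = 1 dB over threshold.
Input overshoot = R × output overshoot = 4 dB → input = -18.5 + 4 = -14.5 dBFS.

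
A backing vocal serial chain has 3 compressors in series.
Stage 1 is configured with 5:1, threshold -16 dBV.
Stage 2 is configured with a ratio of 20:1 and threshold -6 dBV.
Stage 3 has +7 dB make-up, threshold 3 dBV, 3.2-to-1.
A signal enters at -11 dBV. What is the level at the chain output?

Stage 1: overshoot 5 dB → 5/5 = 1 dB → -15 dBV.
Stage 2: -15 dBV ≤ -6 dBV, so stage 2 doesn't engage; output -15 dBV.
Stage 3: below threshold (-15 ≤ 3); passes unchanged; make-up brings it to -8 dBV.

-8 dBV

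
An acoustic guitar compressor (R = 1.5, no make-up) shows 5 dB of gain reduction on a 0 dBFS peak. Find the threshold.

-15 dBFS

Gain reduction = 0 − (-5) = 5 dB; output overshoot = GR / (R − 1) = 5 / 0.5 = 10 dB.
Threshold = output − output overshoot = -5 − 10 = -15 dBFS.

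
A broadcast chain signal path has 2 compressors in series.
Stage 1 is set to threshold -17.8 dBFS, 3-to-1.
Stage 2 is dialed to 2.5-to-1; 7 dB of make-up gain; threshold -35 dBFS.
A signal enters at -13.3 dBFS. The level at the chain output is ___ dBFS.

-20.52 dBFS

Stage 1: overshoot 4.5 dB → 4.5/3 = 1.5 dB → -16.3 dBFS.
Stage 2: overshoot 18.7 dB → 18.7/2.5 = 7.48 dB → -27.52 dBFS; +7 dB make-up → -20.52 dBFS.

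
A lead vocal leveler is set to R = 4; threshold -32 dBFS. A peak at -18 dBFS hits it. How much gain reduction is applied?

Overshoot = -18 − (-32) = 14 dB.
At 4:1, output sits 14/4 = 3.5 dB above threshold.
So the signal is attenuated by 14 − 3.5 = 10.5 dB.

10.5 dB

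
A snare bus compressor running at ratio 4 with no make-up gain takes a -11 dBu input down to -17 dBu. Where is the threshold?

Let T be the threshold. Output overshoot = (input overshoot)/R, so -17 − T = (-11 − T)/4.
4·(-17 − T) = -11 − T → 3·T = -68 − (-11) = -57.
T = -57/3 = -19 dBu.

-19 dBu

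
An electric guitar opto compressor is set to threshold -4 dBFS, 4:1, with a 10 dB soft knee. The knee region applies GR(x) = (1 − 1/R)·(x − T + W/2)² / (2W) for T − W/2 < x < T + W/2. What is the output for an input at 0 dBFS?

-3.0375 dBFS

x − T + W/2 = 0 − (-4) + 5 = 9.
GR = (1 − 1/4) × 9² / 20 = 0.75 × 81 / 20 = 3.0375 dB.
Output = 0 − 3.0375 = -3.0375 dBFS.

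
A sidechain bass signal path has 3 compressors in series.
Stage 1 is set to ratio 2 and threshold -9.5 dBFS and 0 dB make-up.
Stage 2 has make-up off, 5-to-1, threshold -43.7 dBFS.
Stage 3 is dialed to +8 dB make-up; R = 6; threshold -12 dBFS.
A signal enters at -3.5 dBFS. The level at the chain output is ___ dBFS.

-28.26 dBFS

Stage 1: overshoot 6 dB → 6/2 = 3 dB → -6.5 dBFS.
Stage 2: -6.5 dBFS is 37.2 dB over -43.7 dBFS; at 5:1 that becomes 7.44 dB over, giving -36.26 dBFS.
Stage 3: below threshold (-36.26 ≤ -12); passes unchanged; make-up brings it to -28.26 dBFS.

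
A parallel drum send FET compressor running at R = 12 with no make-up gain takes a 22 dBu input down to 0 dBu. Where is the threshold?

-2 dBu

Input is 24 dB above T (since output overshoot × R = input overshoot: (0 − T)·12 = 22 − T gives T = -2 dBu).
Check: -2 + (22 − (-2))/12 = -2 + 2 = 0 dBu. ✓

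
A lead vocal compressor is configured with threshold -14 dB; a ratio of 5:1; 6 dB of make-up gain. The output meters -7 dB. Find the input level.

Before make-up, the level was -7 − 6 = -13 dB.
That's 1 dB above the -14 dB threshold.
Before 5:1 compression the overshoot was 1 × 5 = 5 dB, so input = -14 + 5 = -9 dB.

-9 dB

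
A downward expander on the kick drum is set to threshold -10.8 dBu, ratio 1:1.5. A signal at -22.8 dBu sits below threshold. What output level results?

Below threshold, a 1:1.5 expander applies gain = (1.5−1)×(T − x) of attenuation.
(1.5−1) × 12 = 6 dB, so output = -22.8 − 6 = -28.8 dBu.

-28.8 dBu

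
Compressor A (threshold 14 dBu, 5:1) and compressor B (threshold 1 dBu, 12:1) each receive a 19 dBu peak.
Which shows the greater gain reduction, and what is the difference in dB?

A: overshoot 5 dB → output overshoot 1 dB → GR 4 dB.
B: overshoot 18 dB → output overshoot 1.5 dB → GR 16.5 dB.
B applies 12.5 dB more gain reduction.

B, by 12.5 dB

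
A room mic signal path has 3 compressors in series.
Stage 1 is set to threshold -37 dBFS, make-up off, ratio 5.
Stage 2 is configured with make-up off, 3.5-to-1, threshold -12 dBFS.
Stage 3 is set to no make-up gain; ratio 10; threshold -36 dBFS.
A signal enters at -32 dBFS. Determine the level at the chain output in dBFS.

-36 dBFS

Stage 1: overshoot 5 dB → 5/5 = 1 dB → -36 dBFS.
Stage 2: below threshold (-36 ≤ -12); passes unchanged; output -36 dBFS.
Stage 3: -36 dBFS is at or below the -36 dBFS threshold — no compression; output -36 dBFS.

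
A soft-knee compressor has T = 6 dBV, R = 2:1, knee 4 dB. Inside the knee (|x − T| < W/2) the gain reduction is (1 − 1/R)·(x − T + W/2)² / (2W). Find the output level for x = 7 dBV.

6.4375 dBV

x − T + W/2 = 7 − 6 + 2 = 3.
GR = (1 − 1/2) × 3² / 8 = 0.5 × 9 / 8 = 0.5625 dB.
Output = 7 − 0.5625 = 6.4375 dBV.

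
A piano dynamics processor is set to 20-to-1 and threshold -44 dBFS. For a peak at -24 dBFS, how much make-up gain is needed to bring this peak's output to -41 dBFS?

Without make-up, output = threshold + overshoot/20 = -44 + 1 = -43 dBFS.
Gap to target: 2 dB.

2 dB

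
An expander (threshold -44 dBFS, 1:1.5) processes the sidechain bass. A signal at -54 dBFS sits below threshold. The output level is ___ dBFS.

Undershoot = (-44) − (-54) = 10 dB.
At 1:1.5, that expands to 15 dB under threshold.
Output = -44 − 15 = -59 dBFS.

-59 dBFS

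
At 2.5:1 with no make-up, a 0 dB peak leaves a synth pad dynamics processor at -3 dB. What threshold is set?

-5 dB

Gain reduction = 0 − (-3) = 3 dB; output overshoot = GR / (R − 1) = 3 / 1.5 = 2 dB.
Threshold = output − output overshoot = -3 − 2 = -5 dB.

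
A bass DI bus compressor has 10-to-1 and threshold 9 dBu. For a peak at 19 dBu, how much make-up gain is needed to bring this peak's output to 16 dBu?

Overshoot 10 dB → 10/10 = 1 dB after compression, so the compressed level is 9 + 1 = 10 dBu.
Make-up = target − compressed = 16 − 10 = 6 dB.

6 dB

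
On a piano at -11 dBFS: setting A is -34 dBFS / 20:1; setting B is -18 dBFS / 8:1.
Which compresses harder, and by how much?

A, by 15.725 dB

A: GR = 23 − 23/20 = 21.85 dB.
B: GR = 7 − 7/8 = 6.125 dB.
Difference: 15.725 dB in favour of A.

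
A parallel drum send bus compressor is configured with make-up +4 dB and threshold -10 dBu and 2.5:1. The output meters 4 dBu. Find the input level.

Stripping the +4 dB make-up gives 0 dBu at the gain stage.
The compressed level sits 0 − (-10) = 10 dB over threshold.
Undo the ratio: input overshoot = 10 × 2.5 = 25 dB, giving input = 15 dBu.

15 dBu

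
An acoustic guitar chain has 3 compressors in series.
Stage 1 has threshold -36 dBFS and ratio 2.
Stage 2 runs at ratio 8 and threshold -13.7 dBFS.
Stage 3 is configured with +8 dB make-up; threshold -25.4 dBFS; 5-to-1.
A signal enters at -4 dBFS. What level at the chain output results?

-16.32 dBFS

Stage 1: 32 dB above -36 dBFS, reduced 2:1 to 16 dB above → -20 dBFS.
Stage 2: -20 dBFS is at or below the -13.7 dBFS threshold — no compression; output -20 dBFS.
Stage 3: -20 dBFS is 5.4 dB over -25.4 dBFS; at 5:1 that becomes 1.08 dB over, giving -24.32 dBFS; +8 dB make-up → -16.32 dBFS.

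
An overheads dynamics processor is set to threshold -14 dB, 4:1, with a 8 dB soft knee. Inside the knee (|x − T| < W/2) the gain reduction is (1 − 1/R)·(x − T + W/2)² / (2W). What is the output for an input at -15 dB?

-15.421875 dB

x − T + W/2 = -15 − (-14) + 4 = 3.
GR = (1 − 1/4) × 3² / 16 = 0.75 × 9 / 16 = 0.421875 dB.
Output = -15 − 0.421875 = -15.421875 dB.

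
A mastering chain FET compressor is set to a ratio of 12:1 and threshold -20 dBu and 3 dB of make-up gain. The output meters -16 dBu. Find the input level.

-8 dBu

Before make-up, the level was -16 − 3 = -19 dBu.
The compressed level sits -19 − (-20) = 1 dB over threshold.
Input overshoot = R × output overshoot = 12 dB → input = -20 + 12 = -8 dBu.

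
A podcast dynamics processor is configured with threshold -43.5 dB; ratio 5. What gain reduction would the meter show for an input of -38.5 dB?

Overshoot = -38.5 − (-43.5) = 5 dB.
After 5:1 compression the overshoot becomes 5/5 = 1 dB.
So the signal is attenuated by 5 − 1 = 4 dB.

4 dB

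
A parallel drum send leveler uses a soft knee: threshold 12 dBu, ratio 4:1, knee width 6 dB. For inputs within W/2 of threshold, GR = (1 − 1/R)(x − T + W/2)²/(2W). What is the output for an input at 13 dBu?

12 dBu

x − T + W/2 = 13 − 12 + 3 = 4.
GR = (1 − 1/4) × 4² / 12 = 0.75 × 16 / 12 = 1 dB.
Output = 13 − 1 = 12 dBu.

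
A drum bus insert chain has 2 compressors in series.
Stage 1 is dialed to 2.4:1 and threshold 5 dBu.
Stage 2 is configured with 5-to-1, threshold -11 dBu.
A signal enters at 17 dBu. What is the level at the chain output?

Stage 1: overshoot 12 dB → 12/2.4 = 5 dB → 10 dBu.
Stage 2: 21 dB above -11 dBu, reduced 5:1 to 4.2 dB above → -6.8 dBu.

-6.8 dBu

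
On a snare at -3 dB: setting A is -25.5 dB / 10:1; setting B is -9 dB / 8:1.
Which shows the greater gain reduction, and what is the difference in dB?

A: 22.5 dB over, compressed to 2.25 dB over, so 20.25 dB of GR.
B: 6 dB over, compressed to 0.75 dB over, so 5.25 dB of GR.
Difference: 15 dB in favour of A.

A, by 15 dB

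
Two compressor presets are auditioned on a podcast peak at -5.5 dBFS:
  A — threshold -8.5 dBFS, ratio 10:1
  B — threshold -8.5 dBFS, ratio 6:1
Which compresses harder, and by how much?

A, by 0.2 dB

A: overshoot 3 dB → output overshoot 0.3 dB → GR 2.7 dB.
B: overshoot 3 dB → output overshoot 0.5 dB → GR 2.5 dB.
A reduces 0.2 dB more.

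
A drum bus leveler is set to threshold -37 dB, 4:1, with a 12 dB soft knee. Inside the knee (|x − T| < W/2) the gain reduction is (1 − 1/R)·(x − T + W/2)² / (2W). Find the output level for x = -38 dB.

-38.78125 dB

x − T + W/2 = -38 − (-37) + 6 = 5.
GR = (1 − 1/4) × 5² / 24 = 0.75 × 25 / 24 = 0.78125 dB.
Output = -38 − 0.78125 = -38.78125 dB.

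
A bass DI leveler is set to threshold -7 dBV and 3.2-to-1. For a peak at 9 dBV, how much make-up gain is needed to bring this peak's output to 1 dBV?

The peak compresses to -7 + 16/3.2 = -2 dBV.
To reach 1 dBV requires 1 − (-2) = 3 dB of make-up.

3 dB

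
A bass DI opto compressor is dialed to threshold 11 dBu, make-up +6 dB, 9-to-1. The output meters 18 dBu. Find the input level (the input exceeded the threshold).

20 dBu

Remove make-up: 18 − 6 = 12 dBu.
Post-compression overshoot = 12 − 11 = 1 dB.
Before 9:1 compression the overshoot was 1 × 9 = 9 dB, so input = 11 + 9 = 20 dBu.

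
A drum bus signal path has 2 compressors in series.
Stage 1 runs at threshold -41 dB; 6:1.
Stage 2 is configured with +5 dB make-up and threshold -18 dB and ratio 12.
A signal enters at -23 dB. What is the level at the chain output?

-33 dB

Stage 1: -23 dB is 18 dB over -41 dB; at 6:1 that becomes 3 dB over, giving -38 dB.
Stage 2: -38 dB ≤ -18 dB, so stage 2 doesn't engage; make-up brings it to -33 dB.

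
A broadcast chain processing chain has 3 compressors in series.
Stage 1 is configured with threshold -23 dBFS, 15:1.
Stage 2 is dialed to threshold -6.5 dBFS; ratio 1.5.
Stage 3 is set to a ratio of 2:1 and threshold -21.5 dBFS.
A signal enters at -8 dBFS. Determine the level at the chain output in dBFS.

-22 dBFS

Stage 1: overshoot 15 dB → 15/15 = 1 dB → -22 dBFS.
Stage 2: -22 dBFS ≤ -6.5 dBFS, so stage 2 doesn't engage; output -22 dBFS.
Stage 3: below threshold (-22 ≤ -21.5); passes unchanged; output -22 dBFS.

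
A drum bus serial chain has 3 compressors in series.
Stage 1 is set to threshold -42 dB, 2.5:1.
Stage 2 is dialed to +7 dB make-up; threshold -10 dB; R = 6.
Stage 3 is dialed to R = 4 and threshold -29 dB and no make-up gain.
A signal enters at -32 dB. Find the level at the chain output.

-31 dB

Stage 1: 10 dB above -42 dB, reduced 2.5:1 to 4 dB above → -38 dB.
Stage 2: -38 dB ≤ -10 dB, so stage 2 doesn't engage; make-up brings it to -31 dB.
Stage 3: -31 dB is at or below the -29 dB threshold — no compression; output -31 dB.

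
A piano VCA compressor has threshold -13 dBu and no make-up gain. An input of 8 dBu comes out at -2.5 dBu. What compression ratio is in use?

Input overshoot = 8 − (-13) = 21 dB; output overshoot = -2.5 − (-13) = 10.5 dB.
Ratio = 21 / 10.5 = 2.

2:1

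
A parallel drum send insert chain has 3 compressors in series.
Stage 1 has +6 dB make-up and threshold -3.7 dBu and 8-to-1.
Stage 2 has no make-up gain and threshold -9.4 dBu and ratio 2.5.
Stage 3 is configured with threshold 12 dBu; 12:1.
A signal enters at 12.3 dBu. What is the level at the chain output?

Stage 1: overshoot 16 dB → 16/8 = 2 dB → -1.7 dBu; +6 dB make-up → 4.3 dBu.
Stage 2: overshoot 13.7 dB → 13.7/2.5 = 5.48 dB → -3.92 dBu.
Stage 3: below threshold (-3.92 ≤ 12); passes unchanged; output -3.92 dBu.

-3.92 dBu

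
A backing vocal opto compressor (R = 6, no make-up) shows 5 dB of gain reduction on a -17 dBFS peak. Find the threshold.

-23 dBFS

Gain reduction = -17 − (-22) = 5 dB; output overshoot = GR / (R − 1) = 5 / 5 = 1 dB.
Threshold = output − output overshoot = -22 − 1 = -23 dBFS.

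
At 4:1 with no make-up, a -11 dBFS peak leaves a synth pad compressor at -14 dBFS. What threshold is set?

-15 dBFS

Input is 4 dB above T (since output overshoot × R = input overshoot: (-14 − T)·4 = -11 − T gives T = -15 dBFS).
Check: -15 + (-11 − (-15))/4 = -15 + 1 = -14 dBFS. ✓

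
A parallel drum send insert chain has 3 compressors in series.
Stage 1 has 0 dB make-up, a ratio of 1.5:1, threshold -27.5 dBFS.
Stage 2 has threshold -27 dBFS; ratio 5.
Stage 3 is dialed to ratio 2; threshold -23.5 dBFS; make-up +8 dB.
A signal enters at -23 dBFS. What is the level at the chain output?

-18.5 dBFS

Stage 1: 4.5 dB above -27.5 dBFS, reduced 1.5:1 to 3 dB above → -24.5 dBFS.
Stage 2: -24.5 dBFS is 2.5 dB over -27 dBFS; at 5:1 that becomes 0.5 dB over, giving -26.5 dBFS.
Stage 3: below threshold (-26.5 ≤ -23.5); passes unchanged; make-up brings it to -18.5 dBFS.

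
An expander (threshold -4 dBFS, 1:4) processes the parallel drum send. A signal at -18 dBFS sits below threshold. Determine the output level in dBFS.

-60 dBFS

The input is 14 dB below the -4 dBFS threshold.
A 1:4 expander multiplies undershoot by 4: 14 × 4 = 56 dB below threshold.
Output = -4 − 56 = -60 dBFS.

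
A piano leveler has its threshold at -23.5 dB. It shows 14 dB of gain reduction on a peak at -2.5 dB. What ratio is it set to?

Input overshoot = -2.5 − (-23.5) = 21 dB.
Output overshoot = 21 − 14 = 7 dB.
Ratio = input overshoot / output overshoot = 21 / 7 = 3.

3:1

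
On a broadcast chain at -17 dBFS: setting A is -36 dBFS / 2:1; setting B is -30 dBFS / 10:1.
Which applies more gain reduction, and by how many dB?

A: GR = 19 − 19/2 = 9.5 dB.
B: GR = 13 − 13/10 = 11.7 dB.
B applies 2.2 dB more gain reduction.

B, by 2.2 dB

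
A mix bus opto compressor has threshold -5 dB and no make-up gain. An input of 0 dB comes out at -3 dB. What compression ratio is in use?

2.5:1

Input overshoot = 0 − (-5) = 5 dB; output overshoot = -3 − (-5) = 2 dB.
Ratio = 5 / 2 = 2.5.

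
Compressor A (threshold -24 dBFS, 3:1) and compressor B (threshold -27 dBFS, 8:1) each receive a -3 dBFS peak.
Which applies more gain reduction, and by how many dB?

A: GR = 21 − 21/3 = 14 dB.
B: GR = 24 − 24/8 = 21 dB.
B reduces 7 dB more.

B, by 7 dB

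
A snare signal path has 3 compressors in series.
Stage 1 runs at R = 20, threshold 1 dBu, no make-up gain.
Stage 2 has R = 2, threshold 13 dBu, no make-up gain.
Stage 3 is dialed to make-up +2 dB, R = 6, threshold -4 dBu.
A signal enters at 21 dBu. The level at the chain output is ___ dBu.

Stage 1: 20 dB above 1 dBu, reduced 20:1 to 1 dB above → 2 dBu.
Stage 2: 2 dBu is at or below the 13 dBu threshold — no compression; output 2 dBu.
Stage 3: 6 dB above -4 dBu, reduced 6:1 to 1 dB above → -3 dBu; +2 dB make-up → -1 dBu.

-1 dBu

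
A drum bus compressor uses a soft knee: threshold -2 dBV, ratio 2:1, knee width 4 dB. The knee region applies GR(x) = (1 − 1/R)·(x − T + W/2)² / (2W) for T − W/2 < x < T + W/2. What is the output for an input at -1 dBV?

-1.5625 dBV

x − T + W/2 = -1 − (-2) + 2 = 3.
GR = (1 − 1/2) × 3² / 8 = 0.5 × 9 / 8 = 0.5625 dB.
Output = -1 − 0.5625 = -1.5625 dBV.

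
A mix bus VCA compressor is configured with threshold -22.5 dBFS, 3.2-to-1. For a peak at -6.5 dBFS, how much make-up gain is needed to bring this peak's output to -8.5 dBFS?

Without make-up, output = threshold + overshoot/3.2 = -22.5 + 5 = -17.5 dBFS.
Gap to target: 9 dB.

9 dB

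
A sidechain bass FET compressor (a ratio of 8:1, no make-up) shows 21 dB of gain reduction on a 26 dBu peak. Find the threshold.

2 dBu

Input is 24 dB above T (since output overshoot × R = input overshoot: (5 − T)·8 = 26 − T gives T = 2 dBu).
Check: 2 + (26 − 2)/8 = 2 + 3 = 5 dBu. ✓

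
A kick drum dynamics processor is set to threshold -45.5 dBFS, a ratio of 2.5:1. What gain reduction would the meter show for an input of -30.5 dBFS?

9 dB

The signal is 15 dB above threshold.
A 2.5:1 ratio leaves 6 dB of that excess.
GR = overshoot in − overshoot out = 15 − 6 = 9 dB.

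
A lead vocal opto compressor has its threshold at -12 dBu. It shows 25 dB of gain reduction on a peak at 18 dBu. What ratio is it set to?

6:1

Input overshoot = 18 − (-12) = 30 dB.
Output overshoot = 30 − 25 = 5 dB.
Ratio = input overshoot / output overshoot = 30 / 5 = 6.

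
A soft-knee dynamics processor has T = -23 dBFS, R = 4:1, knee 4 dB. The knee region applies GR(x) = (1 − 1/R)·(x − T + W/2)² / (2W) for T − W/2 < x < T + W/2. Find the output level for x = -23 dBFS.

-23.375 dBFS

x − T + W/2 = -23 − (-23) + 2 = 2.
GR = (1 − 1/4) × 2² / 8 = 0.75 × 4 / 8 = 0.375 dB.
Output = -23 − 0.375 = -23.375 dBFS.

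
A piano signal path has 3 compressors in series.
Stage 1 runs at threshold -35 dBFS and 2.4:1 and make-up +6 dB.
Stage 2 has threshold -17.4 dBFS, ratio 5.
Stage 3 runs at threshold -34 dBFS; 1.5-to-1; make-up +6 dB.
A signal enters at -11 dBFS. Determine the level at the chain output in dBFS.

-18 dBFS

Stage 1: overshoot 24 dB → 24/2.4 = 10 dB → -25 dBFS; +6 dB make-up → -19 dBFS.
Stage 2: below threshold (-19 ≤ -17.4); passes unchanged; output -19 dBFS.
Stage 3: 15 dB above -34 dBFS, reduced 1.5:1 to 10 dB above → -24 dBFS; +6 dB make-up → -18 dBFS.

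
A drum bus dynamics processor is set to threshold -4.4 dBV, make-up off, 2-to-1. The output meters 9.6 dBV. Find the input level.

That's 14 dB above the -4.4 dBV threshold.
Input overshoot = R × output overshoot = 28 dB → input = -4.4 + 28 = 23.6 dBV.

23.6 dBV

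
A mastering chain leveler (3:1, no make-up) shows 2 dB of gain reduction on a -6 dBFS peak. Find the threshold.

Gain reduction = -6 − (-8) = 2 dB; output overshoot = GR / (R − 1) = 2 / 2 = 1 dB.
Threshold = output − output overshoot = -8 − 1 = -9 dBFS.

-9 dBFS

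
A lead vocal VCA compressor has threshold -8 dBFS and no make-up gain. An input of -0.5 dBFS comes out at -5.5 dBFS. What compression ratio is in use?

3:1

Input overshoot = -0.5 − (-8) = 7.5 dB; output overshoot = -5.5 − (-8) = 2.5 dB.
Ratio = 7.5 / 2.5 = 3.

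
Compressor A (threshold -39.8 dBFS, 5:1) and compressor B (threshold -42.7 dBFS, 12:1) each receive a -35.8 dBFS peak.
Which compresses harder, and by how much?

B, by 3.125 dB

A: overshoot 4 dB → output overshoot 0.8 dB → GR 3.2 dB.
B: overshoot 6.9 dB → output overshoot 0.575 dB → GR 6.325 dB.
B reduces 3.125 dB more.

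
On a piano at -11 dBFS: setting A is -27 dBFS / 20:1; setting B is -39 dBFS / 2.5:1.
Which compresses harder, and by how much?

A: GR = 16 − 16/20 = 15.2 dB.
B: GR = 28 − 28/2.5 = 16.8 dB.
B applies 1.6 dB more gain reduction.

B, by 1.6 dB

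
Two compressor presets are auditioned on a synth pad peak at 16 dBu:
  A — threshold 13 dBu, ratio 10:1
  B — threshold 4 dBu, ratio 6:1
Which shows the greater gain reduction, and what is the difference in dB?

B, by 7.3 dB

A: GR = 3 − 3/10 = 2.7 dB.
B: GR = 12 − 12/6 = 10 dB.
B applies 7.3 dB more gain reduction.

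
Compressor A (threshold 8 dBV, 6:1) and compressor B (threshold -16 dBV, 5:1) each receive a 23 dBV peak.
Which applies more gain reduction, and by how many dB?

B, by 18.7 dB

A: overshoot 15 dB → output overshoot 2.5 dB → GR 12.5 dB.
B: overshoot 39 dB → output overshoot 7.8 dB → GR 31.2 dB.
B applies 18.7 dB more gain reduction.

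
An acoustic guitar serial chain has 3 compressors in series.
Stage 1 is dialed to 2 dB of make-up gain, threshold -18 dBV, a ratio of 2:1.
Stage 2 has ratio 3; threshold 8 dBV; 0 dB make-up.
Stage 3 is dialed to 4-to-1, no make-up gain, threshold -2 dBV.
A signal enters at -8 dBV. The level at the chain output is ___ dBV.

Stage 1: -8 dBV is 10 dB over -18 dBV; at 2:1 that becomes 5 dB over, giving -13 dBV; +2 dB make-up → -11 dBV.
Stage 2: below threshold (-11 ≤ 8); passes unchanged; output -11 dBV.
Stage 3: -11 dBV is at or below the -2 dBV threshold — no compression; output -11 dBV.

-11 dBV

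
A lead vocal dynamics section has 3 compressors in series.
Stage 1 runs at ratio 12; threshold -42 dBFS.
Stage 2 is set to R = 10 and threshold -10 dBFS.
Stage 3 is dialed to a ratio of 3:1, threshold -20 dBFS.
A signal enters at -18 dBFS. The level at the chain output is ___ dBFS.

-40 dBFS

Stage 1: -18 dBFS is 24 dB over -42 dBFS; at 12:1 that becomes 2 dB over, giving -40 dBFS.
Stage 2: -40 dBFS ≤ -10 dBFS, so stage 2 doesn't engage; output -40 dBFS.
Stage 3: -40 dBFS is at or below the -20 dBFS threshold — no compression; output -40 dBFS.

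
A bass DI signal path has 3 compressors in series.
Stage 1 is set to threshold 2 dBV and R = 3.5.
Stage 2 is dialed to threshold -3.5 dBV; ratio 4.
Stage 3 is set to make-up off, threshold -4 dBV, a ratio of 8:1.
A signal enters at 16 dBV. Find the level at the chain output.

Stage 1: overshoot 14 dB → 14/3.5 = 4 dB → 6 dBV.
Stage 2: overshoot 9.5 dB → 9.5/4 = 2.375 dB → -1.125 dBV.
Stage 3: overshoot 2.875 dB → 2.875/8 = 0.359375 dB → -3.640625 dBV.

-3.640625 dBV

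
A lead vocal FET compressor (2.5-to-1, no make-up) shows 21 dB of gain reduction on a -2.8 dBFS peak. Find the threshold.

-37.8 dBFS

Let T be the threshold. Output overshoot = (input overshoot)/R, so -23.8 − T = (-2.8 − T)/2.5.
2.5·(-23.8 − T) = -2.8 − T → 1.5·T = -59.5 − (-2.8) = -56.7.
T = -56.7/1.5 = -37.8 dBFS.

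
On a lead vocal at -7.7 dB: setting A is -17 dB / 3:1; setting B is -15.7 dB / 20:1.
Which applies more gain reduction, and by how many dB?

A: overshoot 9.3 dB → output overshoot 3.1 dB → GR 6.2 dB.
B: overshoot 8 dB → output overshoot 0.4 dB → GR 7.6 dB.
B reduces 1.4 dB more.

B, by 1.4 dB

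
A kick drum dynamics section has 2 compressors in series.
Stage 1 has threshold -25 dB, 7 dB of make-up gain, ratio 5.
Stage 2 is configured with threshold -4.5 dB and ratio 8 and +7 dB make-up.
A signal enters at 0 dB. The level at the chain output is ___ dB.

Stage 1: overshoot 25 dB → 25/5 = 5 dB → -20 dB; +7 dB make-up → -13 dB.
Stage 2: -13 dB ≤ -4.5 dB, so stage 2 doesn't engage; make-up brings it to -6 dB.

-6 dB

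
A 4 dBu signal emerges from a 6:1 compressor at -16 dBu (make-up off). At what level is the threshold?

-20 dBu

Gain reduction = 4 − (-16) = 20 dB; output overshoot = GR / (R − 1) = 20 / 5 = 4 dB.
Threshold = output − output overshoot = -16 − 4 = -20 dBu.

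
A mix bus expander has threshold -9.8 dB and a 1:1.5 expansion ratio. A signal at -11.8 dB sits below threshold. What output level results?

The input is 2 dB below the -9.8 dB threshold.
A 1:1.5 expander multiplies undershoot by 1.5: 2 × 1.5 = 3 dB below threshold.
Output = -9.8 − 3 = -12.8 dB.

-12.8 dB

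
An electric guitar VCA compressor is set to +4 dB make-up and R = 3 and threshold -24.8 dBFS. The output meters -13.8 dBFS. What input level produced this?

-3.8 dBFS

Before make-up, the level was -13.8 − 4 = -17.8 dBFS.
Post-compression overshoot = -17.8 − (-24.8) = 7 dB.
Before 3:1 compression the overshoot was 7 × 3 = 21 dB, so input = -24.8 + 21 = -3.8 dBFS.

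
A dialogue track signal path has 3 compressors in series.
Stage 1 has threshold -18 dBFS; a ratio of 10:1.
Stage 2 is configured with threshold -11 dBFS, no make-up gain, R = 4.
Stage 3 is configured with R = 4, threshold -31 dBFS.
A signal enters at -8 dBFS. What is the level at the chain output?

Stage 1: -8 dBFS is 10 dB over -18 dBFS; at 10:1 that becomes 1 dB over, giving -17 dBFS.
Stage 2: -17 dBFS ≤ -11 dBFS, so stage 2 doesn't engage; output -17 dBFS.
Stage 3: -17 dBFS is 14 dB over -31 dBFS; at 4:1 that becomes 3.5 dB over, giving -27.5 dBFS.

-27.5 dBFS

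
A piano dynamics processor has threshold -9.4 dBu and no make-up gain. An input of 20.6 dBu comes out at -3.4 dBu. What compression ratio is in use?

Input overshoot = 20.6 − (-9.4) = 30 dB; output overshoot = -3.4 − (-9.4) = 6 dB.
Ratio = 30 / 6 = 5.

5:1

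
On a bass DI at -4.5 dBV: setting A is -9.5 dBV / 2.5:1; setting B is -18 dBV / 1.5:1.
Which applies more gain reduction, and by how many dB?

B, by 1.5 dB

A: 5 dB over, compressed to 2 dB over, so 3 dB of GR.
B: 13.5 dB over, compressed to 9 dB over, so 4.5 dB of GR.
Difference: 1.5 dB in favour of B.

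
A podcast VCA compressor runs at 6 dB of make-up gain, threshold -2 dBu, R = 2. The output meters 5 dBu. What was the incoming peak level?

Remove make-up: 5 − 6 = -1 dBu.
That's 1 dB above the -2 dBu threshold.
Before 2:1 compression the overshoot was 1 × 2 = 2 dB, so input = -2 + 2 = 0 dBu.

0 dBu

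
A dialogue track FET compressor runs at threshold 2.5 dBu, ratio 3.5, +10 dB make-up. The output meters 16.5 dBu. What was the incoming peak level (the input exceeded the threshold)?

16.5 dBu

Remove make-up: 16.5 − 10 = 6.5 dBu.
The compressed level sits 6.5 − 2.5 = 4 dB over threshold.
Input overshoot = R × output overshoot = 14 dB → input = 2.5 + 14 = 16.5 dBu.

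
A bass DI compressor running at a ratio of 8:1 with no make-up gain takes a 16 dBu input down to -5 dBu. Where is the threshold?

-8 dBu

Let T be the threshold. Output overshoot = (input overshoot)/R, so -5 − T = (16 − T)/8.
8·(-5 − T) = 16 − T → 7·T = -40 − 16 = -56.
T = -56/7 = -8 dBu.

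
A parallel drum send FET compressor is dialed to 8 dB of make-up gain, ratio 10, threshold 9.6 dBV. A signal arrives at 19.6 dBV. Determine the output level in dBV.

Overshoot: 19.6 − 9.6 = 10 dB.
10:1 compression reduces that to 10/10 = 1 dB over.
That puts the output at 10.6 dBV; make-up adds 8 dB, giving 18.6 dBV.

18.6 dBV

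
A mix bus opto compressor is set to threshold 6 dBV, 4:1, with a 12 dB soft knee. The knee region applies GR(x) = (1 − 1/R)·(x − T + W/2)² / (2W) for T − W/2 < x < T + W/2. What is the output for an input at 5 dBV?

4.21875 dBV

x − T + W/2 = 5 − 6 + 6 = 5.
GR = (1 − 1/4) × 5² / 24 = 0.75 × 25 / 24 = 0.78125 dB.
Output = 5 − 0.78125 = 4.21875 dBV.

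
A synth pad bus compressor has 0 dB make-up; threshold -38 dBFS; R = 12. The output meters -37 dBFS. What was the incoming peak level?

That's 1 dB above the -38 dBFS threshold.
Input overshoot = R × output overshoot = 12 dB → input = -38 + 12 = -26 dBFS.

-26 dBFS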